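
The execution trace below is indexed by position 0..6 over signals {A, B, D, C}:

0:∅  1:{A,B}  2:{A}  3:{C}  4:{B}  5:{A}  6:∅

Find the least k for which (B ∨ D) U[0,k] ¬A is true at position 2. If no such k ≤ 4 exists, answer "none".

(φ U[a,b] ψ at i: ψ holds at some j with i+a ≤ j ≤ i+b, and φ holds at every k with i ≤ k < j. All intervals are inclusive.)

none

Need earliest j ≥ 2 with ¬A, and (B ∨ D) at every k in [2,j-1].
  j=2: rhs fails.
  j=3: rhs holds but lhs fails at k=2.
  j=4: rhs holds but lhs fails at k=2.
  j=5: rhs fails.
  j=6: rhs holds but lhs fails at k=2.
No witness within the range → none.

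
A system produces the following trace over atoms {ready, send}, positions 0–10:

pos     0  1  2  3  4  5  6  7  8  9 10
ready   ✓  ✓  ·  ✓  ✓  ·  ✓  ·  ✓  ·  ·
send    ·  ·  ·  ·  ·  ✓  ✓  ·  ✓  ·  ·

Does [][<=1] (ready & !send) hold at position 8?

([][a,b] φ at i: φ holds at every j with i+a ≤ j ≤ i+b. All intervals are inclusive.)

Check (ready & !send) at every j in [8,9]:
  j=8: false
  j=9: false
Fails at j=8 → formula fails.

No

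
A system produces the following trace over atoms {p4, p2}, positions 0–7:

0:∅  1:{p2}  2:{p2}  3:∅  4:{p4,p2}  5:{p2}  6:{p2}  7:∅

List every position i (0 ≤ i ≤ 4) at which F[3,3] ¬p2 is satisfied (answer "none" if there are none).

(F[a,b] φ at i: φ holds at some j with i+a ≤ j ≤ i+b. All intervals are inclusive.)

0, 4

Evaluate at each i in [0,4]:
  i=0: ✓ (witness j=3)
  i=1: ✗ (none in [4,4])
  i=2: ✗ (none in [5,5])
  i=3: ✗ (none in [6,6])
  i=4: ✓ (witness j=7)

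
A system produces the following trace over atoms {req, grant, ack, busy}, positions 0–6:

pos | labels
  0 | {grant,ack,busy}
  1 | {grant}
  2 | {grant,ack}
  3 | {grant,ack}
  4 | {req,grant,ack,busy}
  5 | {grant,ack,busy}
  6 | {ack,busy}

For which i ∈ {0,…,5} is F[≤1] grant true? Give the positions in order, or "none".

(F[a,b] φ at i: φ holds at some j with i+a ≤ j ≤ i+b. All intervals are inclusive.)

0, 1, 2, 3, 4, 5

Evaluate at each i in [0,5]:
  i=0: ✓ (witness j=0)
  i=1: ✓ (witness j=1)
  i=2: ✓ (witness j=2)
  i=3: ✓ (witness j=3)
  i=4: ✓ (witness j=4)
  i=5: ✓ (witness j=5)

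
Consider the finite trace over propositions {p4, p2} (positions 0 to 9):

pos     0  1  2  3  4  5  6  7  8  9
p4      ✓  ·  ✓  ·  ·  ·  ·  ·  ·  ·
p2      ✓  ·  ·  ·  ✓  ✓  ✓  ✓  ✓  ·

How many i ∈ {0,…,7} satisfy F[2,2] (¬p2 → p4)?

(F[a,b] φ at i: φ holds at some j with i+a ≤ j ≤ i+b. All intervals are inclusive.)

Evaluate at each i in [0,7]:
  i=0: ✓ (witness j=2)
  i=1: ✗ (none in [3,3])
  i=2: ✓ (witness j=4)
  i=3: ✓ (witness j=5)
  i=4: ✓ (witness j=6)
  i=5: ✓ (witness j=7)
  i=6: ✓ (witness j=8)
  i=7: ✗ (none in [9,9])
Positions where it holds: {0, 2, 3, 4, 5, 6} → 6.

6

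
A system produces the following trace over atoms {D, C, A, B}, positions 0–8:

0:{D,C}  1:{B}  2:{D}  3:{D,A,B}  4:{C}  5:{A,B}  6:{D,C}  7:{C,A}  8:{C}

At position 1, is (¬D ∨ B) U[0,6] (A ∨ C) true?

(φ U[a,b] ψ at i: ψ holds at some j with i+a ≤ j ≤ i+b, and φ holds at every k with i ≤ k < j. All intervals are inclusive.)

Need some j in [1,7] with (A ∨ C), and (¬D ∨ B) at every k in [1,j-1].
  j=1: (A ∨ C) false.
  j=2: (A ∨ C) false.
  j=3: (A ∨ C) holds, but (¬D ∨ B) fails at k=2 → not this j.
  j=4: (A ∨ C) holds, but (¬D ∨ B) fails at k=2 → not this j.
  j=5: (A ∨ C) holds, but (¬D ∨ B) fails at k=2 → not this j.
  j=6: (A ∨ C) holds, but (¬D ∨ B) fails at k=2 → not this j.
  j=7: (A ∨ C) holds, but (¬D ∨ B) fails at k=2 → not this j.
No j in the window works → until fails.

Does not hold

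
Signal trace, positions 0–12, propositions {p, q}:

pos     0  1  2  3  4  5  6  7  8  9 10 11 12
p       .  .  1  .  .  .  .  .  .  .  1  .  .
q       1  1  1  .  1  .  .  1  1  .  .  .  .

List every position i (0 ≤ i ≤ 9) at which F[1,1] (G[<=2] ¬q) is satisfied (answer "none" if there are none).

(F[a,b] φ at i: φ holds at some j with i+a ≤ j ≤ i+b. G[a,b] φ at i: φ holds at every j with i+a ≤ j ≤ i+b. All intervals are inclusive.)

Evaluate at each i in [0,9]:
  i=0: ✗ (none in [1,1])
  i=1: ✗ (none in [2,2])
  i=2: ✗ (none in [3,3])
  i=3: ✗ (none in [4,4])
  i=4: ✗ (none in [5,5])
  i=5: ✗ (none in [6,6])
  i=6: ✗ (none in [7,7])
  i=7: ✗ (none in [8,8])
  i=8: ✓ (witness j=9)
  i=9: ✓ (witness j=10)

8, 9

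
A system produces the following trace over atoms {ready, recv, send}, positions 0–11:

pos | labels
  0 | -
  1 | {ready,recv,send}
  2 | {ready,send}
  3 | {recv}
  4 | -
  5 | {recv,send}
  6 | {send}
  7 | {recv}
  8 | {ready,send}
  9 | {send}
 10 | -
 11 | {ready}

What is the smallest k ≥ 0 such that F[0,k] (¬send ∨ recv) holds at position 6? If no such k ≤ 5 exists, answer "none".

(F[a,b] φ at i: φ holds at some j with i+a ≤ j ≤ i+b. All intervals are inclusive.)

1

Scan j = 6,7,… for (¬send ∨ recv):
  j=6: fails
  j=7: holds
First hit at j=7, so smallest k = 7-6 = 1.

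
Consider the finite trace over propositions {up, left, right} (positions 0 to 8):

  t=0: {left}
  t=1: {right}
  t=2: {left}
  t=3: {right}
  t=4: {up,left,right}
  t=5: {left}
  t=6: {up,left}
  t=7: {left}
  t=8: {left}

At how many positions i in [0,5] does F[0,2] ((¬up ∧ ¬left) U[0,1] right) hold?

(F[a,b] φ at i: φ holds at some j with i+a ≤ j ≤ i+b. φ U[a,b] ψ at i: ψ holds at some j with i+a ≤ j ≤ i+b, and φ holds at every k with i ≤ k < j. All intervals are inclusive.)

5

Evaluate at each i in [0,5]:
  i=0: ✓ (witness j=1)
  i=1: ✓ (witness j=1)
  i=2: ✓ (witness j=3)
  i=3: ✓ (witness j=3)
  i=4: ✓ (witness j=4)
  i=5: ✗ (none in [5,7])
Positions where it holds: {0, 1, 2, 3, 4} → 5.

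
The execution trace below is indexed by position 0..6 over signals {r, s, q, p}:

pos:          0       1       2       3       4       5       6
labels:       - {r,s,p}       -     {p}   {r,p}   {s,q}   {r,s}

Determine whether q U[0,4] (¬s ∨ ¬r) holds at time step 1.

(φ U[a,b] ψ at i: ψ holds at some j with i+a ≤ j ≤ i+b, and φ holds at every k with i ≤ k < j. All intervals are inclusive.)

Need some j in [1,5] with (¬s ∨ ¬r), and q at every k in [1,j-1].
  j=1: (¬s ∨ ¬r) false.
  j=2: (¬s ∨ ¬r) holds, but q fails at k=1 → not this j.
  j=3: (¬s ∨ ¬r) holds, but q fails at k=1 → not this j.
  j=4: (¬s ∨ ¬r) holds, but q fails at k=1 → not this j.
  j=5: (¬s ∨ ¬r) holds, but q fails at k=1 → not this j.
No j in the window works → until fails.

False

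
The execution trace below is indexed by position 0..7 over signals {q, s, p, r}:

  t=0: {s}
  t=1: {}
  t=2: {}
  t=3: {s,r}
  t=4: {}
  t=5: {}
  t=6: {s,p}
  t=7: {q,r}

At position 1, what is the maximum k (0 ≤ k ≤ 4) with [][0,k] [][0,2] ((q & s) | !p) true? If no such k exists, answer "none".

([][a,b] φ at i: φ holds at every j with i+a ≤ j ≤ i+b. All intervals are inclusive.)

[][0,2] ((q & s) | !p) must hold from j=1 onward; find where it first fails.
  j=1: holds
  j=2: holds
  j=3: holds
  j=4: fails
Holds on [1,3], so largest k = 2.

2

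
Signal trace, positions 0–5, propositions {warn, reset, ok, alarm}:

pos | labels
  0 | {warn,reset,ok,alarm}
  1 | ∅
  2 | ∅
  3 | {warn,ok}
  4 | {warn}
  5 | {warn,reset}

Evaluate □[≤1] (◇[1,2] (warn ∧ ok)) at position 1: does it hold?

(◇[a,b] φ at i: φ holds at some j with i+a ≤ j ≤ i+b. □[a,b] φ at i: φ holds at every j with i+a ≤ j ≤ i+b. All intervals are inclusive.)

True

Check ◇[1,2] (warn ∧ ok) at every j in [1,2]:
  j=1: holds (witness at 3)
  j=2: holds (witness at 3)
All positions satisfy it → formula holds.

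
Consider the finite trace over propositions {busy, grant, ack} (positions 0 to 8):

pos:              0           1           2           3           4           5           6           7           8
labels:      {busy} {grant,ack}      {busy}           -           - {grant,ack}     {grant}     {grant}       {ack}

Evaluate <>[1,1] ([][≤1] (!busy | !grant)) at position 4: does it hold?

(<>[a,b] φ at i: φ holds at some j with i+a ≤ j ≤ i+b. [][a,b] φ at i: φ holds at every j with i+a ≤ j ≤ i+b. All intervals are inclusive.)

Yes

Check [][≤1] (!busy | !grant) at each j in [5,5]:
  j=5: holds on [5,6]
Found at j=5 → formula holds.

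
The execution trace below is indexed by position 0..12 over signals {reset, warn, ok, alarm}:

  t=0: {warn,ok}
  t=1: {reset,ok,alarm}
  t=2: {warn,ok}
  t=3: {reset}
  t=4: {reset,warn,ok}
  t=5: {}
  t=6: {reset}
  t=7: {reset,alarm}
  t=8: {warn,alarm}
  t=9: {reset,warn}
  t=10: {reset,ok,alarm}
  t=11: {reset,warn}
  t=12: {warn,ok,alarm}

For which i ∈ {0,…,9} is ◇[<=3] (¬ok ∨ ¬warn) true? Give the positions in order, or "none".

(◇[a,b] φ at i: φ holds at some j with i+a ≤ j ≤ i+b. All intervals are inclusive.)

0, 1, 2, 3, 4, 5, 6, 7, 8, 9

Evaluate at each i in [0,9]:
  i=0: ✓ (witness j=1)
  i=1: ✓ (witness j=1)
  i=2: ✓ (witness j=3)
  i=3: ✓ (witness j=3)
  i=4: ✓ (witness j=5)
  i=5: ✓ (witness j=5)
  i=6: ✓ (witness j=6)
  i=7: ✓ (witness j=7)
  i=8: ✓ (witness j=8)
  i=9: ✓ (witness j=9)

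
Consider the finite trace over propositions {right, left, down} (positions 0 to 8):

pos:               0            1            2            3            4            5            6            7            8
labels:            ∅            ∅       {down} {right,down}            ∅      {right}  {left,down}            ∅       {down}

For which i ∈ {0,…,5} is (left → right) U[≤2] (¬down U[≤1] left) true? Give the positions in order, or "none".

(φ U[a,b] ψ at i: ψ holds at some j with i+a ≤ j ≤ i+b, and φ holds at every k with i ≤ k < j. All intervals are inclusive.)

Evaluate at each i in [0,5]:
  i=0: ✗ (no rhs in [0,2])
  i=1: ✗ (no rhs in [1,3])
  i=2: ✗ (no rhs in [2,4])
  i=3: ✓ (rhs at j=5; lhs holds on [3,4])
  i=4: ✓ (rhs at j=5; lhs holds on [4,4])
  i=5: ✓ (rhs at j=5)

3, 4, 5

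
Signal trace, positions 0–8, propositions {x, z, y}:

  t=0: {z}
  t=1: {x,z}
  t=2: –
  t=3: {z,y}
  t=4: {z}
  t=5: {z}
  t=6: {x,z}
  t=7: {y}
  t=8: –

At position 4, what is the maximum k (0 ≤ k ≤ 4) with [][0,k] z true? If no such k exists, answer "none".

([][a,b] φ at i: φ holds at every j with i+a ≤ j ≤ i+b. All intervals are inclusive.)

z must hold from j=4 onward; find where it first fails.
  j=4: holds
  j=5: holds
  j=6: holds
  j=7: fails
Holds on [4,6], so largest k = 2.

2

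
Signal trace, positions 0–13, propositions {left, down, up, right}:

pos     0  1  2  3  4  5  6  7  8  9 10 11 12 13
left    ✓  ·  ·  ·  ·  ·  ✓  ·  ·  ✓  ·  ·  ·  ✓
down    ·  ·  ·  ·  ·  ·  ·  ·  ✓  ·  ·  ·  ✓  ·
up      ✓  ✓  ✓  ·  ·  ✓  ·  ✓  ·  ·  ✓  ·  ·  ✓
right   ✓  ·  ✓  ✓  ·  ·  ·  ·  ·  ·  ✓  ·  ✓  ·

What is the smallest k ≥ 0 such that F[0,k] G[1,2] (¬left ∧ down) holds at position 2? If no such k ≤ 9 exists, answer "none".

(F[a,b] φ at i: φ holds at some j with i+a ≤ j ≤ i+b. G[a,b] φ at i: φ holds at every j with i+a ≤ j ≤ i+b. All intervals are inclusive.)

none

Scan j = 2,3,… for G[1,2] (¬left ∧ down):
  j=2: fails
  j=3: fails
  j=4: fails
  j=5: fails
  j=6: fails
  j=7: fails
  j=8: fails
  j=9: fails
  j=10: fails
  j=11: fails
No j in [2,11] satisfies it → none.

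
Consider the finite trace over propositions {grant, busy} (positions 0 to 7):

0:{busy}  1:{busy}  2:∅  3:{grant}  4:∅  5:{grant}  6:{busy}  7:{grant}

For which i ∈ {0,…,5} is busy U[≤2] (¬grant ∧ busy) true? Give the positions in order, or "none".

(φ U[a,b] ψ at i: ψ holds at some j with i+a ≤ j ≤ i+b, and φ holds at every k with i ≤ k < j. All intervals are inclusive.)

Evaluate at each i in [0,5]:
  i=0: ✓ (rhs at j=0)
  i=1: ✓ (rhs at j=1)
  i=2: ✗ (no rhs in [2,4])
  i=3: ✗ (no rhs in [3,5])
  i=4: ✗ (lhs fails at k=4 before rhs at j=6)
  i=5: ✗ (lhs fails at k=5 before rhs at j=6)

0, 1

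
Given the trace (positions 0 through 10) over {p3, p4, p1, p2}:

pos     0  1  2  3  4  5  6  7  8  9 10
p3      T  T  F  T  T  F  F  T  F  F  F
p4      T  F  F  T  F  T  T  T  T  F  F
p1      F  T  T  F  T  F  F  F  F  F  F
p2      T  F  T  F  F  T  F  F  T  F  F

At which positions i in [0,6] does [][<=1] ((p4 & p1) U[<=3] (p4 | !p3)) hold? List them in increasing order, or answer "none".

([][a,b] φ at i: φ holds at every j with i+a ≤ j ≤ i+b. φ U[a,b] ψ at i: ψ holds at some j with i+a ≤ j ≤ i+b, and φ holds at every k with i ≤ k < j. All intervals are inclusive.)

Evaluate at each i in [0,6]:
  i=0: ✗ (fails at j=1)
  i=1: ✗ (fails at j=1)
  i=2: ✓ (all of [2,3])
  i=3: ✗ (fails at j=4)
  i=4: ✗ (fails at j=4)
  i=5: ✓ (all of [5,6])
  i=6: ✓ (all of [6,7])

2, 5, 6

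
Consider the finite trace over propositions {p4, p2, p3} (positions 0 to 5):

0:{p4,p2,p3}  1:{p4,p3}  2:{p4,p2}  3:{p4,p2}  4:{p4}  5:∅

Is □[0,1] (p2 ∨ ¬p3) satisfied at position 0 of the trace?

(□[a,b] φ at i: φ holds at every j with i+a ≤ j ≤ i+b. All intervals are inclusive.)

False

Check (p2 ∨ ¬p3) at every j in [0,1]:
  j=0: true
  j=1: false
Fails at j=1 → formula fails.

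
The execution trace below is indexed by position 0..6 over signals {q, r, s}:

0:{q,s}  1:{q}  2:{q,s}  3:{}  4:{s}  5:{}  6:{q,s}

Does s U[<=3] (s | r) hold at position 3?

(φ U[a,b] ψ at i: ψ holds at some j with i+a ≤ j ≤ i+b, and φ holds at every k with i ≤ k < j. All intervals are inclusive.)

False

Need some j in [3,6] with (s | r), and s at every k in [3,j-1].
  j=3: (s | r) false.
  j=4: (s | r) holds, but s fails at k=3 → not this j.
  j=5: (s | r) false.
  j=6: (s | r) holds, but s fails at k=3 → not this j.
No j in the window works → until fails.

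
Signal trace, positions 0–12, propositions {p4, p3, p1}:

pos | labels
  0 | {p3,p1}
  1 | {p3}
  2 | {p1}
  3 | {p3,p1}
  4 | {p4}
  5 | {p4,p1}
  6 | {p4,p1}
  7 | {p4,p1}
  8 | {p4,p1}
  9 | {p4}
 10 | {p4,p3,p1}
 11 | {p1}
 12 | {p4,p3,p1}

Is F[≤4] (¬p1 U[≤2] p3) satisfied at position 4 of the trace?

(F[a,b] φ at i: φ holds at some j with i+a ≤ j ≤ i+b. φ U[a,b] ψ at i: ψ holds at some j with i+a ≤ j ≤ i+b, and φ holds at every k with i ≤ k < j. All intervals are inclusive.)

Check (¬p1 U[≤2] p3) at each j in [4,8]:
  j=4: fails
  j=5: fails
  j=6: fails
  j=7: fails
  j=8: fails
No position in the window satisfies it → formula fails.

Does not hold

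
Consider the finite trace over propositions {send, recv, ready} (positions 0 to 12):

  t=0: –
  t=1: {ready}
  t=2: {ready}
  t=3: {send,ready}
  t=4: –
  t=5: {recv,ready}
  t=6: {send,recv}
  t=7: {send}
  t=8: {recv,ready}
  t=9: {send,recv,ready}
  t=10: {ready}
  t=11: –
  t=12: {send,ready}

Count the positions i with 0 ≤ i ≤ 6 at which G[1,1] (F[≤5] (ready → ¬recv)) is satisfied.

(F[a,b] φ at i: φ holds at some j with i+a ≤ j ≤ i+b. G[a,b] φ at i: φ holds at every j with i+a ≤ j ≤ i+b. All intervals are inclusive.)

7

Evaluate at each i in [0,6]:
  i=0: ✓ (all of [1,1])
  i=1: ✓ (all of [2,2])
  i=2: ✓ (all of [3,3])
  i=3: ✓ (all of [4,4])
  i=4: ✓ (all of [5,5])
  i=5: ✓ (all of [6,6])
  i=6: ✓ (all of [7,7])
Positions where it holds: {0, 1, 2, 3, 4, 5, 6} → 7.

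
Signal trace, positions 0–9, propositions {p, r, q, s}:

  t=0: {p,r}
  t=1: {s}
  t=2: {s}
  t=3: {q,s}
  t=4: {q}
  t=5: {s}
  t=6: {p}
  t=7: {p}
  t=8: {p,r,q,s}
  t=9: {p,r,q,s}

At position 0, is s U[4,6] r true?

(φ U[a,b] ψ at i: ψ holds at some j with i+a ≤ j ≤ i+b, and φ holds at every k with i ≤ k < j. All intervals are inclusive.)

Need some j in [4,6] with r, and s at every k in [0,j-1].
  j=4: r false.
  j=5: r false.
  j=6: r false.
No j in the window works → until fails.

Does not hold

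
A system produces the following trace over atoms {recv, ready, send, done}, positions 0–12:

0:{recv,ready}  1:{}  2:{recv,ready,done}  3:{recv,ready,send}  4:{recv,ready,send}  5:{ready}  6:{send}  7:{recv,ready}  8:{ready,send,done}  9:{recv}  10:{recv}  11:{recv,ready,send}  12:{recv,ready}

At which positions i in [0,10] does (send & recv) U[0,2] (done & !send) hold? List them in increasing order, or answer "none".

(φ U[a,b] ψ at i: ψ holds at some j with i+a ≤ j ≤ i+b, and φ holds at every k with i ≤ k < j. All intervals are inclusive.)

2

Evaluate at each i in [0,10]:
  i=0: ✗ (lhs fails at k=0 before rhs at j=2)
  i=1: ✗ (lhs fails at k=1 before rhs at j=2)
  i=2: ✓ (rhs at j=2)
  i=3: ✗ (no rhs in [3,5])
  i=4: ✗ (no rhs in [4,6])
  i=5: ✗ (no rhs in [5,7])
  i=6: ✗ (no rhs in [6,8])
  i=7: ✗ (no rhs in [7,9])
  i=8: ✗ (no rhs in [8,10])
  i=9: ✗ (no rhs in [9,11])
  i=10: ✗ (no rhs in [10,12])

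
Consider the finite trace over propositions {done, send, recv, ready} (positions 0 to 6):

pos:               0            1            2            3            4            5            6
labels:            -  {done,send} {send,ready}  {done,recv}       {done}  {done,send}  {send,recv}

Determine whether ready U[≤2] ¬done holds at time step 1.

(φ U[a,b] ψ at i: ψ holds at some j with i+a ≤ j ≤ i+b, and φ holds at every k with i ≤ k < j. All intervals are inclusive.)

Does not hold

Need some j in [1,3] with ¬done, and ready at every k in [1,j-1].
  j=1: ¬done false.
  j=2: ¬done holds, but ready fails at k=1 → not this j.
  j=3: ¬done false.
No j in the window works → until fails.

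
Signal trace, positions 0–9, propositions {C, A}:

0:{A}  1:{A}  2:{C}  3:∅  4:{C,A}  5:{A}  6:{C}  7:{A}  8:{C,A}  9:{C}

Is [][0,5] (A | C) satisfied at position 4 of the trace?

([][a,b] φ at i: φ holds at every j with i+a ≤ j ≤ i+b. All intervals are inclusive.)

Yes

Check (A | C) at every j in [4,9]:
  j=4: true
  j=5: true
  j=6: true
  j=7: true
  j=8: true
  j=9: true
All positions satisfy it → formula holds.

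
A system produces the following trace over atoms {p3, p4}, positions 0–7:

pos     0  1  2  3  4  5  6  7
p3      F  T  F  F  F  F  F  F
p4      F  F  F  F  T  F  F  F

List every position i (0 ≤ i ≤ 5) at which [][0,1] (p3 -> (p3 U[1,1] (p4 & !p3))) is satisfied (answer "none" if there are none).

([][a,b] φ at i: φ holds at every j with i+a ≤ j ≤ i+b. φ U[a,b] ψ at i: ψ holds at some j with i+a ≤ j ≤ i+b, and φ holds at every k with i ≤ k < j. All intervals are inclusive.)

2, 3, 4, 5

Evaluate at each i in [0,5]:
  i=0: ✗ (fails at j=1)
  i=1: ✗ (fails at j=1)
  i=2: ✓ (all of [2,3])
  i=3: ✓ (all of [3,4])
  i=4: ✓ (all of [4,5])
  i=5: ✓ (all of [5,6])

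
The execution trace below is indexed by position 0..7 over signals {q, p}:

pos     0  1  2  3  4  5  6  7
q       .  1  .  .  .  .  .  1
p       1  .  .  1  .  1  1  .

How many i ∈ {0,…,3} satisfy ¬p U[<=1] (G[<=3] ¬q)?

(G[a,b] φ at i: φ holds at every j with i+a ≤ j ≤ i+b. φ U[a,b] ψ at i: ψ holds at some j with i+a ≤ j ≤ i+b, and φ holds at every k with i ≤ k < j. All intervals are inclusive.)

Evaluate at each i in [0,3]:
  i=0: ✗ (no rhs in [0,1])
  i=1: ✓ (rhs at j=2; lhs holds on [1,1])
  i=2: ✓ (rhs at j=2)
  i=3: ✓ (rhs at j=3)
Positions where it holds: {1, 2, 3} → 3.

3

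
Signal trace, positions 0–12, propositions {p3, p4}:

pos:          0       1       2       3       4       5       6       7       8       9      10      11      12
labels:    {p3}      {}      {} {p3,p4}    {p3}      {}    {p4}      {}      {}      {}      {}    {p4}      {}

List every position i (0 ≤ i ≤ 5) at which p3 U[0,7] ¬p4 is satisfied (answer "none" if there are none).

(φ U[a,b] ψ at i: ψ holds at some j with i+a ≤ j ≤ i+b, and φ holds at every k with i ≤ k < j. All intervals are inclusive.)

0, 1, 2, 3, 4, 5

Evaluate at each i in [0,5]:
  i=0: ✓ (rhs at j=0)
  i=1: ✓ (rhs at j=1)
  i=2: ✓ (rhs at j=2)
  i=3: ✓ (rhs at j=4; lhs holds on [3,3])
  i=4: ✓ (rhs at j=4)
  i=5: ✓ (rhs at j=5)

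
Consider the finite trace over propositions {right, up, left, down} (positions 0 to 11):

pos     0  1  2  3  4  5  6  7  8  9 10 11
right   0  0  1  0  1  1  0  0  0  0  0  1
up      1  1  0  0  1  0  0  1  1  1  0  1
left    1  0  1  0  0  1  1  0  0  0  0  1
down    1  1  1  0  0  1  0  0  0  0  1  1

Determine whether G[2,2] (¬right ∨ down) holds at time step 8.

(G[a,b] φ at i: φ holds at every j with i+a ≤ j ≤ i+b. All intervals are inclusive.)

Check (¬right ∨ down) at every j in [10,10]:
  j=10: true
All positions satisfy it → formula holds.

True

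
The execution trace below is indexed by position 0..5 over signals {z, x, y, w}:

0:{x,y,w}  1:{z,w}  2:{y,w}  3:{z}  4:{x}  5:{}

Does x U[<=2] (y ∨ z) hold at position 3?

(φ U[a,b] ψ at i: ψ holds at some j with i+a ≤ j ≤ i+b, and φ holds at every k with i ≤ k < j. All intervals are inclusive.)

Need some j in [3,5] with (y ∨ z), and x at every k in [3,j-1].
  j=3: (y ∨ z) holds; no prefix to check → satisfied.

True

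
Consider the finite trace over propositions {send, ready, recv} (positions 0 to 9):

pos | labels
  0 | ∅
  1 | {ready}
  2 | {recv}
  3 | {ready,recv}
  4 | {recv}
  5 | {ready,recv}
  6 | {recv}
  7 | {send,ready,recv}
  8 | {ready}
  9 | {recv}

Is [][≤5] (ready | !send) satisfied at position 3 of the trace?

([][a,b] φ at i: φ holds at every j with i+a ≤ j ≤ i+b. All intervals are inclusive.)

Check (ready | !send) at every j in [3,8]:
  j=3: true
  j=4: true
  j=5: true
  j=6: true
  j=7: true
  j=8: true
All positions satisfy it → formula holds.

Holds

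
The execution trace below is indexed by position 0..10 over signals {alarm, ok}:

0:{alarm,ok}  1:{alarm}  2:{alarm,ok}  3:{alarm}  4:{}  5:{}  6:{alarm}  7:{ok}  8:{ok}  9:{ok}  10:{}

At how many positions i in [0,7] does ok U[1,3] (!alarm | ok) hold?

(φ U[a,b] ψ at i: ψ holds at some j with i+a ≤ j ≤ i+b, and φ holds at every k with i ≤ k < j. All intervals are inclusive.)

1

Evaluate at each i in [0,7]:
  i=0: ✗ (lhs fails at k=1 before rhs at j=2)
  i=1: ✗ (lhs fails at k=1 before rhs at j=2)
  i=2: ✗ (lhs fails at k=3 before rhs at j=4)
  i=3: ✗ (lhs fails at k=3 before rhs at j=4)
  i=4: ✗ (lhs fails at k=4 before rhs at j=5)
  i=5: ✗ (lhs fails at k=5 before rhs at j=7)
  i=6: ✗ (lhs fails at k=6 before rhs at j=7)
  i=7: ✓ (rhs at j=8; lhs holds on [7,7])
Positions where it holds: {7} → 1.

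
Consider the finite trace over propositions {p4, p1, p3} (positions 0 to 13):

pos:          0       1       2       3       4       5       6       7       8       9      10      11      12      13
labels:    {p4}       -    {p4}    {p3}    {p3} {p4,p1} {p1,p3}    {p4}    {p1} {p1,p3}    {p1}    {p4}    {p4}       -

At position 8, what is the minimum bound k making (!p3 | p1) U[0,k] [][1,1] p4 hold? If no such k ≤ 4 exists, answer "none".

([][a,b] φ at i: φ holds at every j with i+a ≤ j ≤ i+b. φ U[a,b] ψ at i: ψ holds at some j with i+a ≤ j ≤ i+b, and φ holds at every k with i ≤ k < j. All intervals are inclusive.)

Need earliest j ≥ 8 with [][1,1] p4, and (!p3 | p1) at every k in [8,j-1].
  j=8: rhs fails.
  j=9: rhs fails.
  j=10: rhs holds; lhs holds on [8,9]. k = 2.

2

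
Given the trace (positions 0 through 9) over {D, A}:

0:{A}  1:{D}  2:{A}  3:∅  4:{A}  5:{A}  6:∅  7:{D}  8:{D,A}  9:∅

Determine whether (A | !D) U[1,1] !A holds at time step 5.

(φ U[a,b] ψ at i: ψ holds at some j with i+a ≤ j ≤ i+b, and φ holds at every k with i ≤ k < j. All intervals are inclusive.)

Holds

Need some j in [6,6] with !A, and (A | !D) at every k in [5,j-1].
  j=6: !A holds; (A | !D) holds at every k in [5,5] → satisfied.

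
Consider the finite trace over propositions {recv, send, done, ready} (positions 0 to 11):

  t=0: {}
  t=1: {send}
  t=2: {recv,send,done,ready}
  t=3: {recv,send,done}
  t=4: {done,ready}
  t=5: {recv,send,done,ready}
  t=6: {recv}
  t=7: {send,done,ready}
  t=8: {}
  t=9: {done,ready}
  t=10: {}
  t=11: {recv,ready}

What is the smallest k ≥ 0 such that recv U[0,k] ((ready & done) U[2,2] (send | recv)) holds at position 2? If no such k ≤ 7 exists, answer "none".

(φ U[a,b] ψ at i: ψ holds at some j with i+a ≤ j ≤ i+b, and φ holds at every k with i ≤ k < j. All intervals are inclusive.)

2

Need earliest j ≥ 2 with ((ready & done) U[2,2] (send | recv)), and recv at every k in [2,j-1].
  j=2: rhs fails.
  j=3: rhs fails.
  j=4: rhs holds; lhs holds on [2,3]. k = 2.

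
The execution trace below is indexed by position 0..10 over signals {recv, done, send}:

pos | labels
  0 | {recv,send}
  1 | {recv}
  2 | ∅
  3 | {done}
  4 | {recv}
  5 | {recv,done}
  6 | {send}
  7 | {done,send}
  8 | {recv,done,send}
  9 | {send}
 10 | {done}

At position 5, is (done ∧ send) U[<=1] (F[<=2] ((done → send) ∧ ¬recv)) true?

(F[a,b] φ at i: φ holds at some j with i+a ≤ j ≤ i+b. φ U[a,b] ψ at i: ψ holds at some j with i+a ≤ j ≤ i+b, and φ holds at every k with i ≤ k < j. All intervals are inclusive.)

Need some j in [5,6] with F[<=2] ((done → send) ∧ ¬recv), and (done ∧ send) at every k in [5,j-1].
  j=5: F[<=2] ((done → send) ∧ ¬recv) holds; no prefix to check → satisfied.

True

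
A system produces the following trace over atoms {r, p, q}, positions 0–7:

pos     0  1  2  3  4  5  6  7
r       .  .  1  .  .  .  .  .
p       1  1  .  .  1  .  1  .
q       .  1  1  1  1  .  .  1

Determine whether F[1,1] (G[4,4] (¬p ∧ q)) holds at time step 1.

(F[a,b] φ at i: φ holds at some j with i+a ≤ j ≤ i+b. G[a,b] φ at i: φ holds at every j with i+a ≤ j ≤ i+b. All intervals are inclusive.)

Does not hold

Check G[4,4] (¬p ∧ q) at each j in [2,2]:
  j=2: fails at 6
No position in the window satisfies it → formula fails.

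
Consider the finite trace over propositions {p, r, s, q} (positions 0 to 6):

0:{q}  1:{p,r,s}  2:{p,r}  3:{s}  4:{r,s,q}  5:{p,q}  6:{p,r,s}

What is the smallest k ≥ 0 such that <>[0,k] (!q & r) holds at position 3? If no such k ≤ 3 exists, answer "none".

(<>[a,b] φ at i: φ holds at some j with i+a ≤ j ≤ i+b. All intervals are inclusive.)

3

Scan j = 3,4,… for (!q & r):
  j=3: fails
  j=4: fails
  j=5: fails
  j=6: holds
First hit at j=6, so smallest k = 6-3 = 3.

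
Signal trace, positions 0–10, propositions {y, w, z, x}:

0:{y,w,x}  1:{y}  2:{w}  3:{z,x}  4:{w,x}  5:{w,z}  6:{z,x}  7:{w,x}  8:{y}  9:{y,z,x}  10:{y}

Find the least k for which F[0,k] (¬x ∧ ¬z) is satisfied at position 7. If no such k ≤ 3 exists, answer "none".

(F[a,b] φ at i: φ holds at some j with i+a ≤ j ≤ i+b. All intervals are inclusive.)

Scan j = 7,8,… for (¬x ∧ ¬z):
  j=7: fails
  j=8: holds
First hit at j=8, so smallest k = 8-7 = 1.

1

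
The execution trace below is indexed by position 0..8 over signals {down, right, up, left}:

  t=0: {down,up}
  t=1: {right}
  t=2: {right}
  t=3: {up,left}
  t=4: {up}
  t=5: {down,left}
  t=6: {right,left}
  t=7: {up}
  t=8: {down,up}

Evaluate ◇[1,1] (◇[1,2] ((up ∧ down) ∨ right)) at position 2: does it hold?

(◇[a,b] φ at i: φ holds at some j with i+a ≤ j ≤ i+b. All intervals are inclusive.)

No

Check ◇[1,2] ((up ∧ down) ∨ right) at each j in [3,3]:
  j=3: fails (none in [4,5])
No position in the window satisfies it → formula fails.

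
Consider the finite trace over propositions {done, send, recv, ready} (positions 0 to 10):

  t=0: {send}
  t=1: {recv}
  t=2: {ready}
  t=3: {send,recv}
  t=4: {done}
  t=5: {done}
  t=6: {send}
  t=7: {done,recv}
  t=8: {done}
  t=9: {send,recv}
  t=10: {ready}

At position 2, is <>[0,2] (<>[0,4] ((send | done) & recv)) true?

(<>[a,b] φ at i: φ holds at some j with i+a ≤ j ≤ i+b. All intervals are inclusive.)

Check <>[0,4] ((send | done) & recv) at each j in [2,4]:
  j=2: holds (witness at 3)
  j=3: holds (witness at 3)
  j=4: holds (witness at 7)
Found at j=2 → formula holds.

Yes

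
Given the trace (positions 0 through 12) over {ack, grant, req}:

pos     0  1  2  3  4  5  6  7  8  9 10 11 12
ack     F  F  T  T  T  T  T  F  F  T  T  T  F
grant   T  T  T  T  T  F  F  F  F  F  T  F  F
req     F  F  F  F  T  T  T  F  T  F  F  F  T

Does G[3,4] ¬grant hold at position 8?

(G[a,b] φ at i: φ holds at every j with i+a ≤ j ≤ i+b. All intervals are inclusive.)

Check ¬grant at every j in [11,12]:
  j=11: true
  j=12: true
All positions satisfy it → formula holds.

True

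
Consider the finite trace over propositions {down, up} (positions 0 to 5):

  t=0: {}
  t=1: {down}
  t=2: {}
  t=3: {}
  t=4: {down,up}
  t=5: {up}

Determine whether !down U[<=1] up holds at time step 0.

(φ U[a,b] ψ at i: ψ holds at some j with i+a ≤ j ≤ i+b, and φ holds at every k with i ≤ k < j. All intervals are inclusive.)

False

Need some j in [0,1] with up, and !down at every k in [0,j-1].
  j=0: up false.
  j=1: up false.
No j in the window works → until fails.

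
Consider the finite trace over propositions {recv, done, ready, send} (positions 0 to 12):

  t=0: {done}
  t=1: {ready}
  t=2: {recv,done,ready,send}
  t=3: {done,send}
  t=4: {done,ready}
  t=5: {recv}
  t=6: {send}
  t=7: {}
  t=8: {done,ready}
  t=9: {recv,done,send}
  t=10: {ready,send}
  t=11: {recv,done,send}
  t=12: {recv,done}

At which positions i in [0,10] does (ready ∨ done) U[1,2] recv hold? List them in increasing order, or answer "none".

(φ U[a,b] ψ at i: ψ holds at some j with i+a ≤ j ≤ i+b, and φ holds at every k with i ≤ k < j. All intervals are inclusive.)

0, 1, 3, 4, 8, 9, 10

Evaluate at each i in [0,10]:
  i=0: ✓ (rhs at j=2; lhs holds on [0,1])
  i=1: ✓ (rhs at j=2; lhs holds on [1,1])
  i=2: ✗ (no rhs in [3,4])
  i=3: ✓ (rhs at j=5; lhs holds on [3,4])
  i=4: ✓ (rhs at j=5; lhs holds on [4,4])
  i=5: ✗ (no rhs in [6,7])
  i=6: ✗ (no rhs in [7,8])
  i=7: ✗ (lhs fails at k=7 before rhs at j=9)
  i=8: ✓ (rhs at j=9; lhs holds on [8,8])
  i=9: ✓ (rhs at j=11; lhs holds on [9,10])
  i=10: ✓ (rhs at j=11; lhs holds on [10,10])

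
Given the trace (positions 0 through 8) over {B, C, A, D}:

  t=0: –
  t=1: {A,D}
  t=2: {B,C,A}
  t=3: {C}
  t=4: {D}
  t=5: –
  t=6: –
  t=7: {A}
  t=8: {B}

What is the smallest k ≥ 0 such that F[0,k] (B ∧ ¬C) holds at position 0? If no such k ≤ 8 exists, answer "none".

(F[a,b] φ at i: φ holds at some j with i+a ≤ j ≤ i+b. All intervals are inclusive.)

8

Scan j = 0,1,… for (B ∧ ¬C):
  j=0: fails
  j=1: fails
  j=2: fails
  j=3: fails
  j=4: fails
  j=5: fails
  j=6: fails
  j=7: fails
  j=8: holds
First hit at j=8, so smallest k = 8-0 = 8.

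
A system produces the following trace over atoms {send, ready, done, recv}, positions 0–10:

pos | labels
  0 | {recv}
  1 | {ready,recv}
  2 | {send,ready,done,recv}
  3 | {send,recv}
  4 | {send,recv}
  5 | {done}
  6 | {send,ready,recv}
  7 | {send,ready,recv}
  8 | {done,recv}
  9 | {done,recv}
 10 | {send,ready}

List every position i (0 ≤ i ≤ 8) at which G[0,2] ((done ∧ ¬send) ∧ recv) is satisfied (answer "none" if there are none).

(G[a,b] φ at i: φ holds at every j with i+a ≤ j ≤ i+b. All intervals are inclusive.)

none

Evaluate at each i in [0,8]:
  i=0: ✗ (fails at j=0)
  i=1: ✗ (fails at j=1)
  i=2: ✗ (fails at j=2)
  i=3: ✗ (fails at j=3)
  i=4: ✗ (fails at j=4)
  i=5: ✗ (fails at j=5)
  i=6: ✗ (fails at j=6)
  i=7: ✗ (fails at j=7)
  i=8: ✗ (fails at j=10)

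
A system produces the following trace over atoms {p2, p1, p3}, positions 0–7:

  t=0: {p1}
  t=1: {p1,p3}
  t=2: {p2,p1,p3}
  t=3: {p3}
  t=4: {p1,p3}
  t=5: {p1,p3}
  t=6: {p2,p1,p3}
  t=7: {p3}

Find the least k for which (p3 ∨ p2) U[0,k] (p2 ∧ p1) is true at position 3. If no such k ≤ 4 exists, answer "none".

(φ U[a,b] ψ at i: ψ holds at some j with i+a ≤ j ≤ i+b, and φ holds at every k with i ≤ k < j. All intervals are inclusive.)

3

Need earliest j ≥ 3 with (p2 ∧ p1), and (p3 ∨ p2) at every k in [3,j-1].
  j=3: rhs fails.
  j=4: rhs fails.
  j=5: rhs fails.
  j=6: rhs holds; lhs holds on [3,5]. k = 3.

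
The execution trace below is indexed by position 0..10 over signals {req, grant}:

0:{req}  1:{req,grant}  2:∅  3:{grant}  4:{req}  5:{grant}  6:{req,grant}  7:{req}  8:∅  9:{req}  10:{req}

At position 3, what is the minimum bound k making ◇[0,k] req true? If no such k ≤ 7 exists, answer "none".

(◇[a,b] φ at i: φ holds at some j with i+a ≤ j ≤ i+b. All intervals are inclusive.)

Scan j = 3,4,… for req:
  j=3: fails
  j=4: holds
First hit at j=4, so smallest k = 4-3 = 1.

1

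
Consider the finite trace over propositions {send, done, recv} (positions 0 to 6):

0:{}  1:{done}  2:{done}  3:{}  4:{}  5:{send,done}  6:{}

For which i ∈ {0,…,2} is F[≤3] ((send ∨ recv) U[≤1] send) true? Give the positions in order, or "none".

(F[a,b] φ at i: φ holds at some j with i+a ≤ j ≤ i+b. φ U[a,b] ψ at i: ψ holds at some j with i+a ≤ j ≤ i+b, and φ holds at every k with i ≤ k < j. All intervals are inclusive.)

2

Evaluate at each i in [0,2]:
  i=0: ✗ (none in [0,3])
  i=1: ✗ (none in [1,4])
  i=2: ✓ (witness j=5)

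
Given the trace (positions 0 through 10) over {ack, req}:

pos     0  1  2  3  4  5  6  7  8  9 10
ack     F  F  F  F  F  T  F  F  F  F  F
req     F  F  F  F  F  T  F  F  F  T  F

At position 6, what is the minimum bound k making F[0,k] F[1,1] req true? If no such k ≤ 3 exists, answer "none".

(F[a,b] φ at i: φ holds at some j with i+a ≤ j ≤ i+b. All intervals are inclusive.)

2

Scan j = 6,7,… for F[1,1] req:
  j=6: fails
  j=7: fails
  j=8: holds
First hit at j=8, so smallest k = 8-6 = 2.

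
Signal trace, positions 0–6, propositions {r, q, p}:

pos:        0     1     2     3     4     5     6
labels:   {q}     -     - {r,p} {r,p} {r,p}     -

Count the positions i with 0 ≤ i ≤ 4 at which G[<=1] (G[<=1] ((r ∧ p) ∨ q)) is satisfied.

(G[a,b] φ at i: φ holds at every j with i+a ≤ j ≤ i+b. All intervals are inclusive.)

1

Evaluate at each i in [0,4]:
  i=0: ✗ (fails at j=0)
  i=1: ✗ (fails at j=1)
  i=2: ✗ (fails at j=2)
  i=3: ✓ (all of [3,4])
  i=4: ✗ (fails at j=5)
Positions where it holds: {3} → 1.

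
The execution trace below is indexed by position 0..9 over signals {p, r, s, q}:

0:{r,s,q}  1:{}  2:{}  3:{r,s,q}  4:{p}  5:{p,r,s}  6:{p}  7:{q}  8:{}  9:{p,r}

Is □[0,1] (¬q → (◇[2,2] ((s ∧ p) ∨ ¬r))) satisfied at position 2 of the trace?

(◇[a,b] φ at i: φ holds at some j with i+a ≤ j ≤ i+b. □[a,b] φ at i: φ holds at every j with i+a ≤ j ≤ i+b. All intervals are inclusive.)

Check (¬q → (◇[2,2] ((s ∧ p) ∨ ¬r))) at every j in [2,3]:
  j=2: antecedent true; consequent holds (witness at 4) → ✓
  j=3: antecedent false → ✓
All positions satisfy it → formula holds.

Holds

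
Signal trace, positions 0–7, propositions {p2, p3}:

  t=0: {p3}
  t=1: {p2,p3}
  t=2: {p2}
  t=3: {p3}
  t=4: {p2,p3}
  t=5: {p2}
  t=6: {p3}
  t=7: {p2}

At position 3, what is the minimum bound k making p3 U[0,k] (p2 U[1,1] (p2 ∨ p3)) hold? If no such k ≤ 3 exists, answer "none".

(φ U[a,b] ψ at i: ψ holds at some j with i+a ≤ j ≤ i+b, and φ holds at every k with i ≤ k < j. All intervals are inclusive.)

1

Need earliest j ≥ 3 with (p2 U[1,1] (p2 ∨ p3)), and p3 at every k in [3,j-1].
  j=3: rhs fails.
  j=4: rhs holds; lhs holds on [3,3]. k = 1.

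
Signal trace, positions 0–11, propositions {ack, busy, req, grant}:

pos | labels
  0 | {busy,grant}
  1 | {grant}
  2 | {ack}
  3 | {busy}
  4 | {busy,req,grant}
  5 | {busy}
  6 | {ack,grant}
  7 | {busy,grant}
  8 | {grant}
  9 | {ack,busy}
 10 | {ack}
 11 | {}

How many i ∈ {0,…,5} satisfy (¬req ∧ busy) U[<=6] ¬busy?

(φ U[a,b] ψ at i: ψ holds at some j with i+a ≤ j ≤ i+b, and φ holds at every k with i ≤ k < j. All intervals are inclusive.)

4

Evaluate at each i in [0,5]:
  i=0: ✓ (rhs at j=1; lhs holds on [0,0])
  i=1: ✓ (rhs at j=1)
  i=2: ✓ (rhs at j=2)
  i=3: ✗ (lhs fails at k=4 before rhs at j=6)
  i=4: ✗ (lhs fails at k=4 before rhs at j=6)
  i=5: ✓ (rhs at j=6; lhs holds on [5,5])
Positions where it holds: {0, 1, 2, 5} → 4.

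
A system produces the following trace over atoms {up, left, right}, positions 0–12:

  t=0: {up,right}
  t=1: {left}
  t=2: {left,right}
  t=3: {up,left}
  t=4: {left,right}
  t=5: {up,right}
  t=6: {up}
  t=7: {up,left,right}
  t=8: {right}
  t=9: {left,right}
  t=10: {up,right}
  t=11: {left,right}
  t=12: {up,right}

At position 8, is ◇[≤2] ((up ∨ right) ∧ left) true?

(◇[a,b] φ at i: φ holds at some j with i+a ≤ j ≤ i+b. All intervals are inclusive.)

Yes

Check ((up ∨ right) ∧ left) at each j in [8,10]:
  j=8: false
  j=9: true
  j=10: false
Found at j=9 → formula holds.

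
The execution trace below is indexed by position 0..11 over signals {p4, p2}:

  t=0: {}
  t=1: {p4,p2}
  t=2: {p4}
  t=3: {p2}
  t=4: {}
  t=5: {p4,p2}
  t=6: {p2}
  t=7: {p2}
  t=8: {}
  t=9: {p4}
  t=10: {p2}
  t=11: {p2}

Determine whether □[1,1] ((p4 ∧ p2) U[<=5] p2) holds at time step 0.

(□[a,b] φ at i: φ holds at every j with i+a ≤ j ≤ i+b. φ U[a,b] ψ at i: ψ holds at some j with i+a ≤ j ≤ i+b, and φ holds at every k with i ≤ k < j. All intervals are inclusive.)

Holds

Check ((p4 ∧ p2) U[<=5] p2) at every j in [1,1]:
  j=1: holds
All positions satisfy it → formula holds.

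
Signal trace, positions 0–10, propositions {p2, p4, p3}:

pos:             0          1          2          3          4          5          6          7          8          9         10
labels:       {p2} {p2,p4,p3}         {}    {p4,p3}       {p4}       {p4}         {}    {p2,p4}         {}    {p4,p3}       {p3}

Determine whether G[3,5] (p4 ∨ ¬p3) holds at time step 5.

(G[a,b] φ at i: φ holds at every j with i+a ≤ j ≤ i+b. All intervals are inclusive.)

Check (p4 ∨ ¬p3) at every j in [8,10]:
  j=8: true
  j=9: true
  j=10: false
Fails at j=10 → formula fails.

Does not hold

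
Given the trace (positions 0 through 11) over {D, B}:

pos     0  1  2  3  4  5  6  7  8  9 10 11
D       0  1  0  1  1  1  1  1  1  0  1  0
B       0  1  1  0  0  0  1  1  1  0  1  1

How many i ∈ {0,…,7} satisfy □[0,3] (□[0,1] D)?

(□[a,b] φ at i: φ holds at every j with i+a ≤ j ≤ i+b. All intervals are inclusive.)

2

Evaluate at each i in [0,7]:
  i=0: ✗ (fails at j=0)
  i=1: ✗ (fails at j=1)
  i=2: ✗ (fails at j=2)
  i=3: ✓ (all of [3,6])
  i=4: ✓ (all of [4,7])
  i=5: ✗ (fails at j=8)
  i=6: ✗ (fails at j=8)
  i=7: ✗ (fails at j=8)
Positions where it holds: {3, 4} → 2.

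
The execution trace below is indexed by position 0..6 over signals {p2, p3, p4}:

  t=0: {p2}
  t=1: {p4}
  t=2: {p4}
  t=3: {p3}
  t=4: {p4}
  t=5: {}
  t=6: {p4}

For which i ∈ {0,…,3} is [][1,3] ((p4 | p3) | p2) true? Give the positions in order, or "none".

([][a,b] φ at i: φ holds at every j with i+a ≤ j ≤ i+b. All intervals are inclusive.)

Evaluate at each i in [0,3]:
  i=0: ✓ (all of [1,3])
  i=1: ✓ (all of [2,4])
  i=2: ✗ (fails at j=5)
  i=3: ✗ (fails at j=5)

0, 1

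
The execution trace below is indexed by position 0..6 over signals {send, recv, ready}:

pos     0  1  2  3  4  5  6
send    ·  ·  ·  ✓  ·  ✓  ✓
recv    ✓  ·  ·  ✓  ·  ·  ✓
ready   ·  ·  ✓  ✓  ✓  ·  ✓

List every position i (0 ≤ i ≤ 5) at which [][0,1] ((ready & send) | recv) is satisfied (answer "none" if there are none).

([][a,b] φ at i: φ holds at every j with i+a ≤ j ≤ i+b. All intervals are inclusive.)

Evaluate at each i in [0,5]:
  i=0: ✗ (fails at j=1)
  i=1: ✗ (fails at j=1)
  i=2: ✗ (fails at j=2)
  i=3: ✗ (fails at j=4)
  i=4: ✗ (fails at j=4)
  i=5: ✗ (fails at j=5)

none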